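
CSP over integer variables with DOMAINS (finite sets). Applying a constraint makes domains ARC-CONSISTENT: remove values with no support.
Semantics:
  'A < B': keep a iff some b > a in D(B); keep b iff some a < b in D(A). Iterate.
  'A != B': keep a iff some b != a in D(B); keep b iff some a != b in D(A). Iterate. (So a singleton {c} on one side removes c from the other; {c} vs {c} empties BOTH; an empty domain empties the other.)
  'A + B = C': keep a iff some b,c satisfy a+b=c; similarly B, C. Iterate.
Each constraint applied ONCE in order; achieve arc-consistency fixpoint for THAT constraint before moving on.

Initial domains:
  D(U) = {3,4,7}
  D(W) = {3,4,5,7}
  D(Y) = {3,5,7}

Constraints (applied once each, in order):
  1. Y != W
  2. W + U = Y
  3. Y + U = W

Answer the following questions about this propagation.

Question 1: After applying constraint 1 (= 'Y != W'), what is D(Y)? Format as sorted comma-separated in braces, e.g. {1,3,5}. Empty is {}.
Constraint 1 (Y != W) on D(Y)={3,5,7} D(W)={3,4,5,7}: no change
So after constraint 1: D(Y) = {3,5,7}

Answer: {3,5,7}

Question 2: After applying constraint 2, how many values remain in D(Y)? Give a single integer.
Constraint 1 (Y != W) on D(Y)={3,5,7} D(W)={3,4,5,7}: no change
Constraint 2 (W + U = Y) on D(W)={3,4,5,7} D(U)={3,4,7} D(Y)={3,5,7}: W {3,4,5,7}->{3,4}; U {3,4,7}->{3,4}; Y {3,5,7}->{7}
So after constraint 2: D(Y)={7}, size = 1

Answer: 1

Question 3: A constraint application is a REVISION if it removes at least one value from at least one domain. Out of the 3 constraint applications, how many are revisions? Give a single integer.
Answer: 2

Derivation:
Constraint 1 (Y != W) on D(Y)={3,5,7} D(W)={3,4,5,7}: no change => not a revision
Constraint 2 (W + U = Y) on D(W)={3,4,5,7} D(U)={3,4,7} D(Y)={3,5,7}: W {3,4,5,7}->{3,4}; U {3,4,7}->{3,4}; Y {3,5,7}->{7} => REVISION
Constraint 3 (Y + U = W) on D(Y)={7} D(U)={3,4} D(W)={3,4}: Y {7}->{}; U {3,4}->{}; W {3,4}->{} => REVISION
Total revisions = 2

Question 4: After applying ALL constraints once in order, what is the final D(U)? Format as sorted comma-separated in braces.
Constraint 1 (Y != W) on D(Y)={3,5,7} D(W)={3,4,5,7}: no change
Constraint 2 (W + U = Y) on D(W)={3,4,5,7} D(U)={3,4,7} D(Y)={3,5,7}: W {3,4,5,7}->{3,4}; U {3,4,7}->{3,4}; Y {3,5,7}->{7}
Constraint 3 (Y + U = W) on D(Y)={7} D(U)={3,4} D(W)={3,4}: Y {7}->{}; U {3,4}->{}; W {3,4}->{}
So after all 3 constraints: D(U) = {}

Answer: {}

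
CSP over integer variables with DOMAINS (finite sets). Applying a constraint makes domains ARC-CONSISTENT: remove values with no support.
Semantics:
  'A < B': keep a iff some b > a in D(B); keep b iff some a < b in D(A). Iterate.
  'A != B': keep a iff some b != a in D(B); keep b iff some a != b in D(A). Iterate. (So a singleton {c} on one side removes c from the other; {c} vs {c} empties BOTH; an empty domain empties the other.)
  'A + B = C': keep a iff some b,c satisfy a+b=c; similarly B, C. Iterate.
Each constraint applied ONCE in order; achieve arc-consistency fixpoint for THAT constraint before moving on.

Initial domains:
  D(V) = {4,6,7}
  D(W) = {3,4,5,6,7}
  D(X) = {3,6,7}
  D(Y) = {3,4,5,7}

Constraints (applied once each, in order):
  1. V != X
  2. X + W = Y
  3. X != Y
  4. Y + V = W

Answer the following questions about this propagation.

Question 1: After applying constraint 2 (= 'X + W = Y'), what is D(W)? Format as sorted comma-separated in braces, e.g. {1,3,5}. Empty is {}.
Answer: {4}

Derivation:
Constraint 1 (V != X) on D(V)={4,6,7} D(X)={3,6,7}: no change
Constraint 2 (X + W = Y) on D(X)={3,6,7} D(W)={3,4,5,6,7} D(Y)={3,4,5,7}: X {3,6,7}->{3}; W {3,4,5,6,7}->{4}; Y {3,4,5,7}->{7}
So after constraint 2: D(W) = {4}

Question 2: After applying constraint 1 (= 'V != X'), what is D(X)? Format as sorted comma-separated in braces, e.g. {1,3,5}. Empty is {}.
Constraint 1 (V != X) on D(V)={4,6,7} D(X)={3,6,7}: no change
So after constraint 1: D(X) = {3,6,7}

Answer: {3,6,7}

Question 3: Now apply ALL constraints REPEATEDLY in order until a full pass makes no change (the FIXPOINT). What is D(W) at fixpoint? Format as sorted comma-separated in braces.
Answer: {}

Derivation:
pass 0 (initial): D(W)={3,4,5,6,7}
pass 1: V {4,6,7}->{}; W {3,4,5,6,7}->{}; X {3,6,7}->{3}; Y {3,4,5,7}->{}
pass 2: X {3}->{}
pass 3: no change
Fixpoint after 3 passes: D(W) = {}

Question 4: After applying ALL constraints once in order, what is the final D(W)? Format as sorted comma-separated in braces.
Constraint 1 (V != X) on D(V)={4,6,7} D(X)={3,6,7}: no change
Constraint 2 (X + W = Y) on D(X)={3,6,7} D(W)={3,4,5,6,7} D(Y)={3,4,5,7}: X {3,6,7}->{3}; W {3,4,5,6,7}->{4}; Y {3,4,5,7}->{7}
Constraint 3 (X != Y) on D(X)={3} D(Y)={7}: no change
Constraint 4 (Y + V = W) on D(Y)={7} D(V)={4,6,7} D(W)={4}: Y {7}->{}; V {4,6,7}->{}; W {4}->{}
So after all 4 constraints: D(W) = {}

Answer: {}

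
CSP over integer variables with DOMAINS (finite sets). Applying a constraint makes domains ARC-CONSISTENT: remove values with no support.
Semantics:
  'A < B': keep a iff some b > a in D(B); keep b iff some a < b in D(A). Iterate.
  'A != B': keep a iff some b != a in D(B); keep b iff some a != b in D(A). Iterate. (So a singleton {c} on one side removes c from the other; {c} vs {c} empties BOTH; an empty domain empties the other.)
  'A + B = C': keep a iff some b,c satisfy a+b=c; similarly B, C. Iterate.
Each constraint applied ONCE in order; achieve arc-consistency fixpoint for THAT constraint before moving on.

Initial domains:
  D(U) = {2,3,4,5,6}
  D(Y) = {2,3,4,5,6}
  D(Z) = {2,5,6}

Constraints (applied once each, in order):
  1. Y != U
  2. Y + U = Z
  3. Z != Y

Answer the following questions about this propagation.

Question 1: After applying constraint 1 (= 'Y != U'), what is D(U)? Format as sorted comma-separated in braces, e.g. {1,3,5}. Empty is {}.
Constraint 1 (Y != U) on D(Y)={2,3,4,5,6} D(U)={2,3,4,5,6}: no change
So after constraint 1: D(U) = {2,3,4,5,6}

Answer: {2,3,4,5,6}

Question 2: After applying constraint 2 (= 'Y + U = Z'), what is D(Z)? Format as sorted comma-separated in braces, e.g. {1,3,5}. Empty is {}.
Answer: {5,6}

Derivation:
Constraint 1 (Y != U) on D(Y)={2,3,4,5,6} D(U)={2,3,4,5,6}: no change
Constraint 2 (Y + U = Z) on D(Y)={2,3,4,5,6} D(U)={2,3,4,5,6} D(Z)={2,5,6}: Y {2,3,4,5,6}->{2,3,4}; U {2,3,4,5,6}->{2,3,4}; Z {2,5,6}->{5,6}
So after constraint 2: D(Z) = {5,6}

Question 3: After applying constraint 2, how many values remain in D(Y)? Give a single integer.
Constraint 1 (Y != U) on D(Y)={2,3,4,5,6} D(U)={2,3,4,5,6}: no change
Constraint 2 (Y + U = Z) on D(Y)={2,3,4,5,6} D(U)={2,3,4,5,6} D(Z)={2,5,6}: Y {2,3,4,5,6}->{2,3,4}; U {2,3,4,5,6}->{2,3,4}; Z {2,5,6}->{5,6}
So after constraint 2: D(Y)={2,3,4}, size = 3

Answer: 3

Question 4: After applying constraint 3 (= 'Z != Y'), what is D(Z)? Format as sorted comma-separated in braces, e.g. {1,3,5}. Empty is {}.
Constraint 1 (Y != U) on D(Y)={2,3,4,5,6} D(U)={2,3,4,5,6}: no change
Constraint 2 (Y + U = Z) on D(Y)={2,3,4,5,6} D(U)={2,3,4,5,6} D(Z)={2,5,6}: Y {2,3,4,5,6}->{2,3,4}; U {2,3,4,5,6}->{2,3,4}; Z {2,5,6}->{5,6}
Constraint 3 (Z != Y) on D(Z)={5,6} D(Y)={2,3,4}: no change
So after constraint 3: D(Z) = {5,6}

Answer: {5,6}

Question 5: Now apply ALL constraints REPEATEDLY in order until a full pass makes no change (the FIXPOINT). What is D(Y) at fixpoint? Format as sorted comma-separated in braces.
pass 0 (initial): D(Y)={2,3,4,5,6}
pass 1: U {2,3,4,5,6}->{2,3,4}; Y {2,3,4,5,6}->{2,3,4}; Z {2,5,6}->{5,6}
pass 2: no change
Fixpoint after 2 passes: D(Y) = {2,3,4}

Answer: {2,3,4}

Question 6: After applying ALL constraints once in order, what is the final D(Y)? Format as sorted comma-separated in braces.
Answer: {2,3,4}

Derivation:
Constraint 1 (Y != U) on D(Y)={2,3,4,5,6} D(U)={2,3,4,5,6}: no change
Constraint 2 (Y + U = Z) on D(Y)={2,3,4,5,6} D(U)={2,3,4,5,6} D(Z)={2,5,6}: Y {2,3,4,5,6}->{2,3,4}; U {2,3,4,5,6}->{2,3,4}; Z {2,5,6}->{5,6}
Constraint 3 (Z != Y) on D(Z)={5,6} D(Y)={2,3,4}: no change
So after all 3 constraints: D(Y) = {2,3,4}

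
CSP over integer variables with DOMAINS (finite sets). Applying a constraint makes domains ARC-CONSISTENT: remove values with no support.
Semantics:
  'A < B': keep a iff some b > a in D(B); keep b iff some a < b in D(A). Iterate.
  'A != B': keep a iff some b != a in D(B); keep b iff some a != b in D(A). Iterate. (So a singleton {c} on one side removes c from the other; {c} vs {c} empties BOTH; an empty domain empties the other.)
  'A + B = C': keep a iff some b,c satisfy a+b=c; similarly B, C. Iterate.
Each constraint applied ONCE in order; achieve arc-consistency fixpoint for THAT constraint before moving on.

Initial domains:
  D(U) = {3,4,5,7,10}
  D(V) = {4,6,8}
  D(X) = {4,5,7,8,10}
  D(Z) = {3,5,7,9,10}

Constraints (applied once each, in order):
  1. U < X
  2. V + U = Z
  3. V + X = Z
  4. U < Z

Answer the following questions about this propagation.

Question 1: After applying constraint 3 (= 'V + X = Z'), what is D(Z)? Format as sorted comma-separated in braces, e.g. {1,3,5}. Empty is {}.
Constraint 1 (U < X) on D(U)={3,4,5,7,10} D(X)={4,5,7,8,10}: U {3,4,5,7,10}->{3,4,5,7}
Constraint 2 (V + U = Z) on D(V)={4,6,8} D(U)={3,4,5,7} D(Z)={3,5,7,9,10}: V {4,6,8}->{4,6}; U {3,4,5,7}->{3,4,5}; Z {3,5,7,9,10}->{7,9,10}
Constraint 3 (V + X = Z) on D(V)={4,6} D(X)={4,5,7,8,10} D(Z)={7,9,10}: X {4,5,7,8,10}->{4,5}; Z {7,9,10}->{9,10}
So after constraint 3: D(Z) = {9,10}

Answer: {9,10}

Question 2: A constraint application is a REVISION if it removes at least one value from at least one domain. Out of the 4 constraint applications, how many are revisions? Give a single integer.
Constraint 1 (U < X) on D(U)={3,4,5,7,10} D(X)={4,5,7,8,10}: U {3,4,5,7,10}->{3,4,5,7} => REVISION
Constraint 2 (V + U = Z) on D(V)={4,6,8} D(U)={3,4,5,7} D(Z)={3,5,7,9,10}: V {4,6,8}->{4,6}; U {3,4,5,7}->{3,4,5}; Z {3,5,7,9,10}->{7,9,10} => REVISION
Constraint 3 (V + X = Z) on D(V)={4,6} D(X)={4,5,7,8,10} D(Z)={7,9,10}: X {4,5,7,8,10}->{4,5}; Z {7,9,10}->{9,10} => REVISION
Constraint 4 (U < Z) on D(U)={3,4,5} D(Z)={9,10}: no change => not a revision
Total revisions = 3

Answer: 3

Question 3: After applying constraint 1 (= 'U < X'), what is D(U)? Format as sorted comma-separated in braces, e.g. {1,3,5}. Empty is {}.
Constraint 1 (U < X) on D(U)={3,4,5,7,10} D(X)={4,5,7,8,10}: U {3,4,5,7,10}->{3,4,5,7}
So after constraint 1: D(U) = {3,4,5,7}

Answer: {3,4,5,7}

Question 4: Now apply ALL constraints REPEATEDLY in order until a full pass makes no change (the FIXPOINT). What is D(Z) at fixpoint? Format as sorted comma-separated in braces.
pass 0 (initial): D(Z)={3,5,7,9,10}
pass 1: U {3,4,5,7,10}->{3,4,5}; V {4,6,8}->{4,6}; X {4,5,7,8,10}->{4,5}; Z {3,5,7,9,10}->{9,10}
pass 2: U {3,4,5}->{3,4}; V {4,6}->{6}; X {4,5}->{4}; Z {9,10}->{10}
pass 3: U {3,4}->{}; V {6}->{}; X {4}->{}; Z {10}->{}
pass 4: no change
Fixpoint after 4 passes: D(Z) = {}

Answer: {}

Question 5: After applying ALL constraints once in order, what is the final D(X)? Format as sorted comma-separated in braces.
Constraint 1 (U < X) on D(U)={3,4,5,7,10} D(X)={4,5,7,8,10}: U {3,4,5,7,10}->{3,4,5,7}
Constraint 2 (V + U = Z) on D(V)={4,6,8} D(U)={3,4,5,7} D(Z)={3,5,7,9,10}: V {4,6,8}->{4,6}; U {3,4,5,7}->{3,4,5}; Z {3,5,7,9,10}->{7,9,10}
Constraint 3 (V + X = Z) on D(V)={4,6} D(X)={4,5,7,8,10} D(Z)={7,9,10}: X {4,5,7,8,10}->{4,5}; Z {7,9,10}->{9,10}
Constraint 4 (U < Z) on D(U)={3,4,5} D(Z)={9,10}: no change
So after all 4 constraints: D(X) = {4,5}

Answer: {4,5}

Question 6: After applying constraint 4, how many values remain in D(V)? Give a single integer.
Answer: 2

Derivation:
Constraint 1 (U < X) on D(U)={3,4,5,7,10} D(X)={4,5,7,8,10}: U {3,4,5,7,10}->{3,4,5,7}
Constraint 2 (V + U = Z) on D(V)={4,6,8} D(U)={3,4,5,7} D(Z)={3,5,7,9,10}: V {4,6,8}->{4,6}; U {3,4,5,7}->{3,4,5}; Z {3,5,7,9,10}->{7,9,10}
Constraint 3 (V + X = Z) on D(V)={4,6} D(X)={4,5,7,8,10} D(Z)={7,9,10}: X {4,5,7,8,10}->{4,5}; Z {7,9,10}->{9,10}
Constraint 4 (U < Z) on D(U)={3,4,5} D(Z)={9,10}: no change
So after constraint 4: D(V)={4,6}, size = 2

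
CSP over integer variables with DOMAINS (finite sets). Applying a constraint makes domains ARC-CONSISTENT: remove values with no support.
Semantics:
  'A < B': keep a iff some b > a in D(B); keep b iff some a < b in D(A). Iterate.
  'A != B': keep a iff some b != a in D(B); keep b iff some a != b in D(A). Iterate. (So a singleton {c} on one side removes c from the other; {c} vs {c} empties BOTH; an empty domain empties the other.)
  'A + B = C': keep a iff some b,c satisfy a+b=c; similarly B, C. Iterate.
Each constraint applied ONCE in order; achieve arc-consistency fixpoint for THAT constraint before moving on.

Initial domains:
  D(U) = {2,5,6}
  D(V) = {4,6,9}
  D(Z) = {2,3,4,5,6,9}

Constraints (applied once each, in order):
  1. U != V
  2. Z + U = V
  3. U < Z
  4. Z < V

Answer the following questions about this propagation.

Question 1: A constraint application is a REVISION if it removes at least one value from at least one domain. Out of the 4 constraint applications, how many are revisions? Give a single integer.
Answer: 2

Derivation:
Constraint 1 (U != V) on D(U)={2,5,6} D(V)={4,6,9}: no change => not a revision
Constraint 2 (Z + U = V) on D(Z)={2,3,4,5,6,9} D(U)={2,5,6} D(V)={4,6,9}: Z {2,3,4,5,6,9}->{2,3,4} => REVISION
Constraint 3 (U < Z) on D(U)={2,5,6} D(Z)={2,3,4}: U {2,5,6}->{2}; Z {2,3,4}->{3,4} => REVISION
Constraint 4 (Z < V) on D(Z)={3,4} D(V)={4,6,9}: no change => not a revision
Total revisions = 2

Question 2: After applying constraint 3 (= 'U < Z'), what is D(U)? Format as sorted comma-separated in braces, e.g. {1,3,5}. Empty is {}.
Constraint 1 (U != V) on D(U)={2,5,6} D(V)={4,6,9}: no change
Constraint 2 (Z + U = V) on D(Z)={2,3,4,5,6,9} D(U)={2,5,6} D(V)={4,6,9}: Z {2,3,4,5,6,9}->{2,3,4}
Constraint 3 (U < Z) on D(U)={2,5,6} D(Z)={2,3,4}: U {2,5,6}->{2}; Z {2,3,4}->{3,4}
So after constraint 3: D(U) = {2}

Answer: {2}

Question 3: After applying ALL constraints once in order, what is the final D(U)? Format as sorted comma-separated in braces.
Constraint 1 (U != V) on D(U)={2,5,6} D(V)={4,6,9}: no change
Constraint 2 (Z + U = V) on D(Z)={2,3,4,5,6,9} D(U)={2,5,6} D(V)={4,6,9}: Z {2,3,4,5,6,9}->{2,3,4}
Constraint 3 (U < Z) on D(U)={2,5,6} D(Z)={2,3,4}: U {2,5,6}->{2}; Z {2,3,4}->{3,4}
Constraint 4 (Z < V) on D(Z)={3,4} D(V)={4,6,9}: no change
So after all 4 constraints: D(U) = {2}

Answer: {2}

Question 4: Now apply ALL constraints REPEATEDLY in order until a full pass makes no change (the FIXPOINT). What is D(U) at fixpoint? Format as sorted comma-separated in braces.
pass 0 (initial): D(U)={2,5,6}
pass 1: U {2,5,6}->{2}; Z {2,3,4,5,6,9}->{3,4}
pass 2: V {4,6,9}->{6}; Z {3,4}->{4}
pass 3: no change
Fixpoint after 3 passes: D(U) = {2}

Answer: {2}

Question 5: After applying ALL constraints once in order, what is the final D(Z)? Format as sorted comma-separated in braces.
Answer: {3,4}

Derivation:
Constraint 1 (U != V) on D(U)={2,5,6} D(V)={4,6,9}: no change
Constraint 2 (Z + U = V) on D(Z)={2,3,4,5,6,9} D(U)={2,5,6} D(V)={4,6,9}: Z {2,3,4,5,6,9}->{2,3,4}
Constraint 3 (U < Z) on D(U)={2,5,6} D(Z)={2,3,4}: U {2,5,6}->{2}; Z {2,3,4}->{3,4}
Constraint 4 (Z < V) on D(Z)={3,4} D(V)={4,6,9}: no change
So after all 4 constraints: D(Z) = {3,4}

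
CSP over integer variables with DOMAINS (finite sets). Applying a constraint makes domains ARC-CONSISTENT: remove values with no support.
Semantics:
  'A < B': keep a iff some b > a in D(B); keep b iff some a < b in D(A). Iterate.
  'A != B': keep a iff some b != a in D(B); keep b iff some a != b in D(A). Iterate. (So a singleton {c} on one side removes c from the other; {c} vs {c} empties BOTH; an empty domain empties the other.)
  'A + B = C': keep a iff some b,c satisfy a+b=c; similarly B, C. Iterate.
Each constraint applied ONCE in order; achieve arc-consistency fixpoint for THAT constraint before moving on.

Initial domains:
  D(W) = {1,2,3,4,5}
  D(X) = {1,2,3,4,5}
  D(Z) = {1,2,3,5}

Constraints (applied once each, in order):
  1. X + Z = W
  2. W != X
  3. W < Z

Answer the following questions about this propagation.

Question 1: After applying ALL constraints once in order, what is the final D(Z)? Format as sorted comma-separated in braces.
Answer: {3}

Derivation:
Constraint 1 (X + Z = W) on D(X)={1,2,3,4,5} D(Z)={1,2,3,5} D(W)={1,2,3,4,5}: X {1,2,3,4,5}->{1,2,3,4}; Z {1,2,3,5}->{1,2,3}; W {1,2,3,4,5}->{2,3,4,5}
Constraint 2 (W != X) on D(W)={2,3,4,5} D(X)={1,2,3,4}: no change
Constraint 3 (W < Z) on D(W)={2,3,4,5} D(Z)={1,2,3}: W {2,3,4,5}->{2}; Z {1,2,3}->{3}
So after all 3 constraints: D(Z) = {3}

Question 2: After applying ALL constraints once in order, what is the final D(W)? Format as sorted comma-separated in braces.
Constraint 1 (X + Z = W) on D(X)={1,2,3,4,5} D(Z)={1,2,3,5} D(W)={1,2,3,4,5}: X {1,2,3,4,5}->{1,2,3,4}; Z {1,2,3,5}->{1,2,3}; W {1,2,3,4,5}->{2,3,4,5}
Constraint 2 (W != X) on D(W)={2,3,4,5} D(X)={1,2,3,4}: no change
Constraint 3 (W < Z) on D(W)={2,3,4,5} D(Z)={1,2,3}: W {2,3,4,5}->{2}; Z {1,2,3}->{3}
So after all 3 constraints: D(W) = {2}

Answer: {2}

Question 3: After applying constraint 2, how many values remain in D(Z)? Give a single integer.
Answer: 3

Derivation:
Constraint 1 (X + Z = W) on D(X)={1,2,3,4,5} D(Z)={1,2,3,5} D(W)={1,2,3,4,5}: X {1,2,3,4,5}->{1,2,3,4}; Z {1,2,3,5}->{1,2,3}; W {1,2,3,4,5}->{2,3,4,5}
Constraint 2 (W != X) on D(W)={2,3,4,5} D(X)={1,2,3,4}: no change
So after constraint 2: D(Z)={1,2,3}, size = 3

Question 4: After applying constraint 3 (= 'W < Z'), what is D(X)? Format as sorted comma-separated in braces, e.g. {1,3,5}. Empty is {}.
Constraint 1 (X + Z = W) on D(X)={1,2,3,4,5} D(Z)={1,2,3,5} D(W)={1,2,3,4,5}: X {1,2,3,4,5}->{1,2,3,4}; Z {1,2,3,5}->{1,2,3}; W {1,2,3,4,5}->{2,3,4,5}
Constraint 2 (W != X) on D(W)={2,3,4,5} D(X)={1,2,3,4}: no change
Constraint 3 (W < Z) on D(W)={2,3,4,5} D(Z)={1,2,3}: W {2,3,4,5}->{2}; Z {1,2,3}->{3}
So after constraint 3: D(X) = {1,2,3,4}

Answer: {1,2,3,4}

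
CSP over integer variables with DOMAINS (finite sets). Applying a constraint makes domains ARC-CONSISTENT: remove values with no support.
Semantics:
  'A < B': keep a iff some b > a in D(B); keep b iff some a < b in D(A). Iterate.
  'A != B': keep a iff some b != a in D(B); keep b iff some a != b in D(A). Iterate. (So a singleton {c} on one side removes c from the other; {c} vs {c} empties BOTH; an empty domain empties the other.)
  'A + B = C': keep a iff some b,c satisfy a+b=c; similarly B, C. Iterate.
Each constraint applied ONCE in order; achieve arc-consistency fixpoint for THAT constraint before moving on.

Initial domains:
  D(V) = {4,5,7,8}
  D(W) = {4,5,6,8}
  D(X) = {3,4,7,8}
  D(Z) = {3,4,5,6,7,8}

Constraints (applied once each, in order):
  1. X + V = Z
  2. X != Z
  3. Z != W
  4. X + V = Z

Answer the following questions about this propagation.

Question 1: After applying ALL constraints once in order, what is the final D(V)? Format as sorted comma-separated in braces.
Constraint 1 (X + V = Z) on D(X)={3,4,7,8} D(V)={4,5,7,8} D(Z)={3,4,5,6,7,8}: X {3,4,7,8}->{3,4}; V {4,5,7,8}->{4,5}; Z {3,4,5,6,7,8}->{7,8}
Constraint 2 (X != Z) on D(X)={3,4} D(Z)={7,8}: no change
Constraint 3 (Z != W) on D(Z)={7,8} D(W)={4,5,6,8}: no change
Constraint 4 (X + V = Z) on D(X)={3,4} D(V)={4,5} D(Z)={7,8}: no change
So after all 4 constraints: D(V) = {4,5}

Answer: {4,5}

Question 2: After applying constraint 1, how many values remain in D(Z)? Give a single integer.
Constraint 1 (X + V = Z) on D(X)={3,4,7,8} D(V)={4,5,7,8} D(Z)={3,4,5,6,7,8}: X {3,4,7,8}->{3,4}; V {4,5,7,8}->{4,5}; Z {3,4,5,6,7,8}->{7,8}
So after constraint 1: D(Z)={7,8}, size = 2

Answer: 2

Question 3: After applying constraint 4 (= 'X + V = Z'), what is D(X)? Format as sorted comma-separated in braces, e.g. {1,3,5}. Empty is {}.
Answer: {3,4}

Derivation:
Constraint 1 (X + V = Z) on D(X)={3,4,7,8} D(V)={4,5,7,8} D(Z)={3,4,5,6,7,8}: X {3,4,7,8}->{3,4}; V {4,5,7,8}->{4,5}; Z {3,4,5,6,7,8}->{7,8}
Constraint 2 (X != Z) on D(X)={3,4} D(Z)={7,8}: no change
Constraint 3 (Z != W) on D(Z)={7,8} D(W)={4,5,6,8}: no change
Constraint 4 (X + V = Z) on D(X)={3,4} D(V)={4,5} D(Z)={7,8}: no change
So after constraint 4: D(X) = {3,4}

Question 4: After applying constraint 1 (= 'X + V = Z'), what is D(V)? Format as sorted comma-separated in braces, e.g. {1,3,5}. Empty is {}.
Answer: {4,5}

Derivation:
Constraint 1 (X + V = Z) on D(X)={3,4,7,8} D(V)={4,5,7,8} D(Z)={3,4,5,6,7,8}: X {3,4,7,8}->{3,4}; V {4,5,7,8}->{4,5}; Z {3,4,5,6,7,8}->{7,8}
So after constraint 1: D(V) = {4,5}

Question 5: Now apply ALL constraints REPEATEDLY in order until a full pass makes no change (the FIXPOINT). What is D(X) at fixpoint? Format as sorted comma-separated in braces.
pass 0 (initial): D(X)={3,4,7,8}
pass 1: V {4,5,7,8}->{4,5}; X {3,4,7,8}->{3,4}; Z {3,4,5,6,7,8}->{7,8}
pass 2: no change
Fixpoint after 2 passes: D(X) = {3,4}

Answer: {3,4}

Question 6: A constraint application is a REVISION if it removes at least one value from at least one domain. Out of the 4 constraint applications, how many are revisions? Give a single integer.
Answer: 1

Derivation:
Constraint 1 (X + V = Z) on D(X)={3,4,7,8} D(V)={4,5,7,8} D(Z)={3,4,5,6,7,8}: X {3,4,7,8}->{3,4}; V {4,5,7,8}->{4,5}; Z {3,4,5,6,7,8}->{7,8} => REVISION
Constraint 2 (X != Z) on D(X)={3,4} D(Z)={7,8}: no change => not a revision
Constraint 3 (Z != W) on D(Z)={7,8} D(W)={4,5,6,8}: no change => not a revision
Constraint 4 (X + V = Z) on D(X)={3,4} D(V)={4,5} D(Z)={7,8}: no change => not a revision
Total revisions = 1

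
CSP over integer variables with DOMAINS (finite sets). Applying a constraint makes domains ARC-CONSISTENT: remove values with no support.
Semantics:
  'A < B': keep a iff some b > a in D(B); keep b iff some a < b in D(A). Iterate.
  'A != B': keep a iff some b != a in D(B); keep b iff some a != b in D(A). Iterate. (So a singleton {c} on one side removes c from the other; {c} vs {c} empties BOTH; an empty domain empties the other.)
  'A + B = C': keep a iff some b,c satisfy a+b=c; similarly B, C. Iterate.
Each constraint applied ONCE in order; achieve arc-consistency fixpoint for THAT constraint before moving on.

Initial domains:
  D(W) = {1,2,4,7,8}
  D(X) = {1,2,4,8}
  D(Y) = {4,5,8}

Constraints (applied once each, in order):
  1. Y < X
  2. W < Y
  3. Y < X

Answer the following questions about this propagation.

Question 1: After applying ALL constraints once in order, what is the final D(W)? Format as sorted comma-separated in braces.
Answer: {1,2,4}

Derivation:
Constraint 1 (Y < X) on D(Y)={4,5,8} D(X)={1,2,4,8}: Y {4,5,8}->{4,5}; X {1,2,4,8}->{8}
Constraint 2 (W < Y) on D(W)={1,2,4,7,8} D(Y)={4,5}: W {1,2,4,7,8}->{1,2,4}
Constraint 3 (Y < X) on D(Y)={4,5} D(X)={8}: no change
So after all 3 constraints: D(W) = {1,2,4}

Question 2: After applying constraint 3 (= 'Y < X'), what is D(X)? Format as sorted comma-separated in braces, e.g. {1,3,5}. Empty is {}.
Constraint 1 (Y < X) on D(Y)={4,5,8} D(X)={1,2,4,8}: Y {4,5,8}->{4,5}; X {1,2,4,8}->{8}
Constraint 2 (W < Y) on D(W)={1,2,4,7,8} D(Y)={4,5}: W {1,2,4,7,8}->{1,2,4}
Constraint 3 (Y < X) on D(Y)={4,5} D(X)={8}: no change
So after constraint 3: D(X) = {8}

Answer: {8}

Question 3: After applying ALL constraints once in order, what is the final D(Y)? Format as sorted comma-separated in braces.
Answer: {4,5}

Derivation:
Constraint 1 (Y < X) on D(Y)={4,5,8} D(X)={1,2,4,8}: Y {4,5,8}->{4,5}; X {1,2,4,8}->{8}
Constraint 2 (W < Y) on D(W)={1,2,4,7,8} D(Y)={4,5}: W {1,2,4,7,8}->{1,2,4}
Constraint 3 (Y < X) on D(Y)={4,5} D(X)={8}: no change
So after all 3 constraints: D(Y) = {4,5}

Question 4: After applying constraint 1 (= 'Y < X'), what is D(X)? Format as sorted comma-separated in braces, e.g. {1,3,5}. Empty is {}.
Answer: {8}

Derivation:
Constraint 1 (Y < X) on D(Y)={4,5,8} D(X)={1,2,4,8}: Y {4,5,8}->{4,5}; X {1,2,4,8}->{8}
So after constraint 1: D(X) = {8}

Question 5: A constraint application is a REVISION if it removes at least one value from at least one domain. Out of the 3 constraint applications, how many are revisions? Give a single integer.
Constraint 1 (Y < X) on D(Y)={4,5,8} D(X)={1,2,4,8}: Y {4,5,8}->{4,5}; X {1,2,4,8}->{8} => REVISION
Constraint 2 (W < Y) on D(W)={1,2,4,7,8} D(Y)={4,5}: W {1,2,4,7,8}->{1,2,4} => REVISION
Constraint 3 (Y < X) on D(Y)={4,5} D(X)={8}: no change => not a revision
Total revisions = 2

Answer: 2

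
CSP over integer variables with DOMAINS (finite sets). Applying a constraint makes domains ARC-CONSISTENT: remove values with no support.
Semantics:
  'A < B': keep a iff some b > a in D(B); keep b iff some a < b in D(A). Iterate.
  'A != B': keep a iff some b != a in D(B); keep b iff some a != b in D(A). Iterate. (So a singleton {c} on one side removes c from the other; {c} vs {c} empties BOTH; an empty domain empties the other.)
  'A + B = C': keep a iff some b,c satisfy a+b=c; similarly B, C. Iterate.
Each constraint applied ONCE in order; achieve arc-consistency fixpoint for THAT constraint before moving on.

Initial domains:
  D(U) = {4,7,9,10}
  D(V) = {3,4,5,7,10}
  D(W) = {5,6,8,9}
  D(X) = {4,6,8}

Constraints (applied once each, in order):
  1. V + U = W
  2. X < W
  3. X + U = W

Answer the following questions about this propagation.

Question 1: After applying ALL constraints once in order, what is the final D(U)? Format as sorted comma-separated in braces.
Constraint 1 (V + U = W) on D(V)={3,4,5,7,10} D(U)={4,7,9,10} D(W)={5,6,8,9}: V {3,4,5,7,10}->{4,5}; U {4,7,9,10}->{4}; W {5,6,8,9}->{8,9}
Constraint 2 (X < W) on D(X)={4,6,8} D(W)={8,9}: no change
Constraint 3 (X + U = W) on D(X)={4,6,8} D(U)={4} D(W)={8,9}: X {4,6,8}->{4}; W {8,9}->{8}
So after all 3 constraints: D(U) = {4}

Answer: {4}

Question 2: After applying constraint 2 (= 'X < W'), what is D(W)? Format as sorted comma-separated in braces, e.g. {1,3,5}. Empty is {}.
Answer: {8,9}

Derivation:
Constraint 1 (V + U = W) on D(V)={3,4,5,7,10} D(U)={4,7,9,10} D(W)={5,6,8,9}: V {3,4,5,7,10}->{4,5}; U {4,7,9,10}->{4}; W {5,6,8,9}->{8,9}
Constraint 2 (X < W) on D(X)={4,6,8} D(W)={8,9}: no change
So after constraint 2: D(W) = {8,9}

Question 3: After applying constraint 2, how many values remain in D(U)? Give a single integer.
Answer: 1

Derivation:
Constraint 1 (V + U = W) on D(V)={3,4,5,7,10} D(U)={4,7,9,10} D(W)={5,6,8,9}: V {3,4,5,7,10}->{4,5}; U {4,7,9,10}->{4}; W {5,6,8,9}->{8,9}
Constraint 2 (X < W) on D(X)={4,6,8} D(W)={8,9}: no change
So after constraint 2: D(U)={4}, size = 1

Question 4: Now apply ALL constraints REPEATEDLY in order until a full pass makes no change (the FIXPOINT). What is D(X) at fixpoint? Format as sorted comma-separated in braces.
Answer: {4}

Derivation:
pass 0 (initial): D(X)={4,6,8}
pass 1: U {4,7,9,10}->{4}; V {3,4,5,7,10}->{4,5}; W {5,6,8,9}->{8}; X {4,6,8}->{4}
pass 2: V {4,5}->{4}
pass 3: no change
Fixpoint after 3 passes: D(X) = {4}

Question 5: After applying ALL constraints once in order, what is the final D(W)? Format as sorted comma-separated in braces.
Constraint 1 (V + U = W) on D(V)={3,4,5,7,10} D(U)={4,7,9,10} D(W)={5,6,8,9}: V {3,4,5,7,10}->{4,5}; U {4,7,9,10}->{4}; W {5,6,8,9}->{8,9}
Constraint 2 (X < W) on D(X)={4,6,8} D(W)={8,9}: no change
Constraint 3 (X + U = W) on D(X)={4,6,8} D(U)={4} D(W)={8,9}: X {4,6,8}->{4}; W {8,9}->{8}
So after all 3 constraints: D(W) = {8}

Answer: {8}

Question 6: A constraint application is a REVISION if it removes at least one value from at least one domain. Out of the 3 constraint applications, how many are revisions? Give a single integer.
Answer: 2

Derivation:
Constraint 1 (V + U = W) on D(V)={3,4,5,7,10} D(U)={4,7,9,10} D(W)={5,6,8,9}: V {3,4,5,7,10}->{4,5}; U {4,7,9,10}->{4}; W {5,6,8,9}->{8,9} => REVISION
Constraint 2 (X < W) on D(X)={4,6,8} D(W)={8,9}: no change => not a revision
Constraint 3 (X + U = W) on D(X)={4,6,8} D(U)={4} D(W)={8,9}: X {4,6,8}->{4}; W {8,9}->{8} => REVISION
Total revisions = 2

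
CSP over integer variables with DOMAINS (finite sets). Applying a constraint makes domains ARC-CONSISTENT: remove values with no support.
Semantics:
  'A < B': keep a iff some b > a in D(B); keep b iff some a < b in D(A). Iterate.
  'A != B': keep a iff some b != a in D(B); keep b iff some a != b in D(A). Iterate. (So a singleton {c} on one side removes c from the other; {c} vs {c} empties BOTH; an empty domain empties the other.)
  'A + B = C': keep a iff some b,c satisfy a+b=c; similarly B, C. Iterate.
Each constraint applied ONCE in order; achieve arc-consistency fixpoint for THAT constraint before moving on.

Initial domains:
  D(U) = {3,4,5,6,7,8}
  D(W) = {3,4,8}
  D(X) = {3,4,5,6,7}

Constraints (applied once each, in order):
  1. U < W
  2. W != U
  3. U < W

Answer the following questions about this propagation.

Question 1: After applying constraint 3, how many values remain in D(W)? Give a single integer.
Constraint 1 (U < W) on D(U)={3,4,5,6,7,8} D(W)={3,4,8}: U {3,4,5,6,7,8}->{3,4,5,6,7}; W {3,4,8}->{4,8}
Constraint 2 (W != U) on D(W)={4,8} D(U)={3,4,5,6,7}: no change
Constraint 3 (U < W) on D(U)={3,4,5,6,7} D(W)={4,8}: no change
So after constraint 3: D(W)={4,8}, size = 2

Answer: 2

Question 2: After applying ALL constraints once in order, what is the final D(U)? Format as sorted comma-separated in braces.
Constraint 1 (U < W) on D(U)={3,4,5,6,7,8} D(W)={3,4,8}: U {3,4,5,6,7,8}->{3,4,5,6,7}; W {3,4,8}->{4,8}
Constraint 2 (W != U) on D(W)={4,8} D(U)={3,4,5,6,7}: no change
Constraint 3 (U < W) on D(U)={3,4,5,6,7} D(W)={4,8}: no change
So after all 3 constraints: D(U) = {3,4,5,6,7}

Answer: {3,4,5,6,7}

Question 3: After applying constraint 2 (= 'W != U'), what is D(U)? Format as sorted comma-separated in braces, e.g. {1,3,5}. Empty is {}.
Answer: {3,4,5,6,7}

Derivation:
Constraint 1 (U < W) on D(U)={3,4,5,6,7,8} D(W)={3,4,8}: U {3,4,5,6,7,8}->{3,4,5,6,7}; W {3,4,8}->{4,8}
Constraint 2 (W != U) on D(W)={4,8} D(U)={3,4,5,6,7}: no change
So after constraint 2: D(U) = {3,4,5,6,7}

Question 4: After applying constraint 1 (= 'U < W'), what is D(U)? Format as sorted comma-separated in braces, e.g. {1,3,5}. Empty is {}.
Constraint 1 (U < W) on D(U)={3,4,5,6,7,8} D(W)={3,4,8}: U {3,4,5,6,7,8}->{3,4,5,6,7}; W {3,4,8}->{4,8}
So after constraint 1: D(U) = {3,4,5,6,7}

Answer: {3,4,5,6,7}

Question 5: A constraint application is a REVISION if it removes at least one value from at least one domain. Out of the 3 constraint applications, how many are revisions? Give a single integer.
Answer: 1

Derivation:
Constraint 1 (U < W) on D(U)={3,4,5,6,7,8} D(W)={3,4,8}: U {3,4,5,6,7,8}->{3,4,5,6,7}; W {3,4,8}->{4,8} => REVISION
Constraint 2 (W != U) on D(W)={4,8} D(U)={3,4,5,6,7}: no change => not a revision
Constraint 3 (U < W) on D(U)={3,4,5,6,7} D(W)={4,8}: no change => not a revision
Total revisions = 1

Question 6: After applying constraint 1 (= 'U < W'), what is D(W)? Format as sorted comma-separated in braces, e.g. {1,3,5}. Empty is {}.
Answer: {4,8}

Derivation:
Constraint 1 (U < W) on D(U)={3,4,5,6,7,8} D(W)={3,4,8}: U {3,4,5,6,7,8}->{3,4,5,6,7}; W {3,4,8}->{4,8}
So after constraint 1: D(W) = {4,8}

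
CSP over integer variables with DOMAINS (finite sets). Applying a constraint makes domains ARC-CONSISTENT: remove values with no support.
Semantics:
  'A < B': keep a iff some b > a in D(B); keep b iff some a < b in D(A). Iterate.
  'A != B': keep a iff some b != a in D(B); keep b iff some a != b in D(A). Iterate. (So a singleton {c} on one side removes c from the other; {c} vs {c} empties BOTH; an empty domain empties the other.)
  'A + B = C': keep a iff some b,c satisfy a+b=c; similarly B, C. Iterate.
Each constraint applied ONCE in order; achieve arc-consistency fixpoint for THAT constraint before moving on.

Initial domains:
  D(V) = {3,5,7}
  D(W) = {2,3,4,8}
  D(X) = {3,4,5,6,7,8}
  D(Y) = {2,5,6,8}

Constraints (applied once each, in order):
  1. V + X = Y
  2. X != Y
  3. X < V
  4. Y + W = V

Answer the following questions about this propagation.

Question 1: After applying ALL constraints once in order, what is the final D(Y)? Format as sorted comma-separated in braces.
Answer: {}

Derivation:
Constraint 1 (V + X = Y) on D(V)={3,5,7} D(X)={3,4,5,6,7,8} D(Y)={2,5,6,8}: V {3,5,7}->{3,5}; X {3,4,5,6,7,8}->{3,5}; Y {2,5,6,8}->{6,8}
Constraint 2 (X != Y) on D(X)={3,5} D(Y)={6,8}: no change
Constraint 3 (X < V) on D(X)={3,5} D(V)={3,5}: X {3,5}->{3}; V {3,5}->{5}
Constraint 4 (Y + W = V) on D(Y)={6,8} D(W)={2,3,4,8} D(V)={5}: Y {6,8}->{}; W {2,3,4,8}->{}; V {5}->{}
So after all 4 constraints: D(Y) = {}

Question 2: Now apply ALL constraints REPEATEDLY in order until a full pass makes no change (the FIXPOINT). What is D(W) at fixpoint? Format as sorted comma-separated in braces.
pass 0 (initial): D(W)={2,3,4,8}
pass 1: V {3,5,7}->{}; W {2,3,4,8}->{}; X {3,4,5,6,7,8}->{3}; Y {2,5,6,8}->{}
pass 2: X {3}->{}
pass 3: no change
Fixpoint after 3 passes: D(W) = {}

Answer: {}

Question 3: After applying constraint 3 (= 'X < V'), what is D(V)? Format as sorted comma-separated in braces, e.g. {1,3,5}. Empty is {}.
Answer: {5}

Derivation:
Constraint 1 (V + X = Y) on D(V)={3,5,7} D(X)={3,4,5,6,7,8} D(Y)={2,5,6,8}: V {3,5,7}->{3,5}; X {3,4,5,6,7,8}->{3,5}; Y {2,5,6,8}->{6,8}
Constraint 2 (X != Y) on D(X)={3,5} D(Y)={6,8}: no change
Constraint 3 (X < V) on D(X)={3,5} D(V)={3,5}: X {3,5}->{3}; V {3,5}->{5}
So after constraint 3: D(V) = {5}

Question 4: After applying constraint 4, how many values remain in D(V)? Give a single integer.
Answer: 0

Derivation:
Constraint 1 (V + X = Y) on D(V)={3,5,7} D(X)={3,4,5,6,7,8} D(Y)={2,5,6,8}: V {3,5,7}->{3,5}; X {3,4,5,6,7,8}->{3,5}; Y {2,5,6,8}->{6,8}
Constraint 2 (X != Y) on D(X)={3,5} D(Y)={6,8}: no change
Constraint 3 (X < V) on D(X)={3,5} D(V)={3,5}: X {3,5}->{3}; V {3,5}->{5}
Constraint 4 (Y + W = V) on D(Y)={6,8} D(W)={2,3,4,8} D(V)={5}: Y {6,8}->{}; W {2,3,4,8}->{}; V {5}->{}
So after constraint 4: D(V)={}, size = 0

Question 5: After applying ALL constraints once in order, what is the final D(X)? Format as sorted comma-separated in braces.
Answer: {3}

Derivation:
Constraint 1 (V + X = Y) on D(V)={3,5,7} D(X)={3,4,5,6,7,8} D(Y)={2,5,6,8}: V {3,5,7}->{3,5}; X {3,4,5,6,7,8}->{3,5}; Y {2,5,6,8}->{6,8}
Constraint 2 (X != Y) on D(X)={3,5} D(Y)={6,8}: no change
Constraint 3 (X < V) on D(X)={3,5} D(V)={3,5}: X {3,5}->{3}; V {3,5}->{5}
Constraint 4 (Y + W = V) on D(Y)={6,8} D(W)={2,3,4,8} D(V)={5}: Y {6,8}->{}; W {2,3,4,8}->{}; V {5}->{}
So after all 4 constraints: D(X) = {3}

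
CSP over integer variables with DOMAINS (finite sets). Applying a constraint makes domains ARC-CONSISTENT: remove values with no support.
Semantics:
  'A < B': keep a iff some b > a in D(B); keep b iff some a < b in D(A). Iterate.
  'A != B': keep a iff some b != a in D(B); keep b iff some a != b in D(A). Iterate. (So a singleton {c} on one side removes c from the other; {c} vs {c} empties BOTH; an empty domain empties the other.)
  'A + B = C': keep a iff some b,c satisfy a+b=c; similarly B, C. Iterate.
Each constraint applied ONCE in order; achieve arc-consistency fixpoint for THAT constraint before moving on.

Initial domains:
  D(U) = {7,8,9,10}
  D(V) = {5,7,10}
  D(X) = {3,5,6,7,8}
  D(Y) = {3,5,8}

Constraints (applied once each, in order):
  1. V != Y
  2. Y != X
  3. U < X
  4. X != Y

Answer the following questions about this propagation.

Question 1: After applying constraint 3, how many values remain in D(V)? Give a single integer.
Constraint 1 (V != Y) on D(V)={5,7,10} D(Y)={3,5,8}: no change
Constraint 2 (Y != X) on D(Y)={3,5,8} D(X)={3,5,6,7,8}: no change
Constraint 3 (U < X) on D(U)={7,8,9,10} D(X)={3,5,6,7,8}: U {7,8,9,10}->{7}; X {3,5,6,7,8}->{8}
So after constraint 3: D(V)={5,7,10}, size = 3

Answer: 3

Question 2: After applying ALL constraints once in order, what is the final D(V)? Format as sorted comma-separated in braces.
Answer: {5,7,10}

Derivation:
Constraint 1 (V != Y) on D(V)={5,7,10} D(Y)={3,5,8}: no change
Constraint 2 (Y != X) on D(Y)={3,5,8} D(X)={3,5,6,7,8}: no change
Constraint 3 (U < X) on D(U)={7,8,9,10} D(X)={3,5,6,7,8}: U {7,8,9,10}->{7}; X {3,5,6,7,8}->{8}
Constraint 4 (X != Y) on D(X)={8} D(Y)={3,5,8}: Y {3,5,8}->{3,5}
So after all 4 constraints: D(V) = {5,7,10}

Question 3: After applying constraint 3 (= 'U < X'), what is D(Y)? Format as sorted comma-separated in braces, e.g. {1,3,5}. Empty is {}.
Answer: {3,5,8}

Derivation:
Constraint 1 (V != Y) on D(V)={5,7,10} D(Y)={3,5,8}: no change
Constraint 2 (Y != X) on D(Y)={3,5,8} D(X)={3,5,6,7,8}: no change
Constraint 3 (U < X) on D(U)={7,8,9,10} D(X)={3,5,6,7,8}: U {7,8,9,10}->{7}; X {3,5,6,7,8}->{8}
So after constraint 3: D(Y) = {3,5,8}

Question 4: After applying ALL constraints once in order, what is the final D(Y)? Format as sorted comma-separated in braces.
Answer: {3,5}

Derivation:
Constraint 1 (V != Y) on D(V)={5,7,10} D(Y)={3,5,8}: no change
Constraint 2 (Y != X) on D(Y)={3,5,8} D(X)={3,5,6,7,8}: no change
Constraint 3 (U < X) on D(U)={7,8,9,10} D(X)={3,5,6,7,8}: U {7,8,9,10}->{7}; X {3,5,6,7,8}->{8}
Constraint 4 (X != Y) on D(X)={8} D(Y)={3,5,8}: Y {3,5,8}->{3,5}
So after all 4 constraints: D(Y) = {3,5}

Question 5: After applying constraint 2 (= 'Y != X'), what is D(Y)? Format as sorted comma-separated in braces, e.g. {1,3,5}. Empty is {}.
Answer: {3,5,8}

Derivation:
Constraint 1 (V != Y) on D(V)={5,7,10} D(Y)={3,5,8}: no change
Constraint 2 (Y != X) on D(Y)={3,5,8} D(X)={3,5,6,7,8}: no change
So after constraint 2: D(Y) = {3,5,8}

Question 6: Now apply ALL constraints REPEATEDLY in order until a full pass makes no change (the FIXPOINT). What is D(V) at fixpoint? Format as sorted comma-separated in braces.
Answer: {5,7,10}

Derivation:
pass 0 (initial): D(V)={5,7,10}
pass 1: U {7,8,9,10}->{7}; X {3,5,6,7,8}->{8}; Y {3,5,8}->{3,5}
pass 2: no change
Fixpoint after 2 passes: D(V) = {5,7,10}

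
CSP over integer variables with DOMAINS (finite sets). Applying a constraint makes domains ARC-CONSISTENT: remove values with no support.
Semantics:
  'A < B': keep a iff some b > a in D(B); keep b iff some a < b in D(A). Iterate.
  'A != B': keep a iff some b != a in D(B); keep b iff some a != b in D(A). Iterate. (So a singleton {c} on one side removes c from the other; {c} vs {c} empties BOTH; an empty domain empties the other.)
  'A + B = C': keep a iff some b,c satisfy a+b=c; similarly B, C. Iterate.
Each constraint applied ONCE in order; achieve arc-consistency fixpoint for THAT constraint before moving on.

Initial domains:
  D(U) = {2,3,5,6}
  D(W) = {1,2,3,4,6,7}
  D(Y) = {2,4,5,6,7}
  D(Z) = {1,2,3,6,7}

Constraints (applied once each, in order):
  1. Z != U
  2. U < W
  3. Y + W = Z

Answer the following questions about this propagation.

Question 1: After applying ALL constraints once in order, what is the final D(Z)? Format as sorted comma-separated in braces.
Constraint 1 (Z != U) on D(Z)={1,2,3,6,7} D(U)={2,3,5,6}: no change
Constraint 2 (U < W) on D(U)={2,3,5,6} D(W)={1,2,3,4,6,7}: W {1,2,3,4,6,7}->{3,4,6,7}
Constraint 3 (Y + W = Z) on D(Y)={2,4,5,6,7} D(W)={3,4,6,7} D(Z)={1,2,3,6,7}: Y {2,4,5,6,7}->{2,4}; W {3,4,6,7}->{3,4}; Z {1,2,3,6,7}->{6,7}
So after all 3 constraints: D(Z) = {6,7}

Answer: {6,7}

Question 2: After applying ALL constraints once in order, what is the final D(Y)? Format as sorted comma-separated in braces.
Answer: {2,4}

Derivation:
Constraint 1 (Z != U) on D(Z)={1,2,3,6,7} D(U)={2,3,5,6}: no change
Constraint 2 (U < W) on D(U)={2,3,5,6} D(W)={1,2,3,4,6,7}: W {1,2,3,4,6,7}->{3,4,6,7}
Constraint 3 (Y + W = Z) on D(Y)={2,4,5,6,7} D(W)={3,4,6,7} D(Z)={1,2,3,6,7}: Y {2,4,5,6,7}->{2,4}; W {3,4,6,7}->{3,4}; Z {1,2,3,6,7}->{6,7}
So after all 3 constraints: D(Y) = {2,4}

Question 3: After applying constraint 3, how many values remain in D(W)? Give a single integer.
Constraint 1 (Z != U) on D(Z)={1,2,3,6,7} D(U)={2,3,5,6}: no change
Constraint 2 (U < W) on D(U)={2,3,5,6} D(W)={1,2,3,4,6,7}: W {1,2,3,4,6,7}->{3,4,6,7}
Constraint 3 (Y + W = Z) on D(Y)={2,4,5,6,7} D(W)={3,4,6,7} D(Z)={1,2,3,6,7}: Y {2,4,5,6,7}->{2,4}; W {3,4,6,7}->{3,4}; Z {1,2,3,6,7}->{6,7}
So after constraint 3: D(W)={3,4}, size = 2

Answer: 2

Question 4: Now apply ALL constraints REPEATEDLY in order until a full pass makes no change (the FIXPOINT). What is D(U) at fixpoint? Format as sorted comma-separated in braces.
Answer: {2,3}

Derivation:
pass 0 (initial): D(U)={2,3,5,6}
pass 1: W {1,2,3,4,6,7}->{3,4}; Y {2,4,5,6,7}->{2,4}; Z {1,2,3,6,7}->{6,7}
pass 2: U {2,3,5,6}->{2,3}
pass 3: no change
Fixpoint after 3 passes: D(U) = {2,3}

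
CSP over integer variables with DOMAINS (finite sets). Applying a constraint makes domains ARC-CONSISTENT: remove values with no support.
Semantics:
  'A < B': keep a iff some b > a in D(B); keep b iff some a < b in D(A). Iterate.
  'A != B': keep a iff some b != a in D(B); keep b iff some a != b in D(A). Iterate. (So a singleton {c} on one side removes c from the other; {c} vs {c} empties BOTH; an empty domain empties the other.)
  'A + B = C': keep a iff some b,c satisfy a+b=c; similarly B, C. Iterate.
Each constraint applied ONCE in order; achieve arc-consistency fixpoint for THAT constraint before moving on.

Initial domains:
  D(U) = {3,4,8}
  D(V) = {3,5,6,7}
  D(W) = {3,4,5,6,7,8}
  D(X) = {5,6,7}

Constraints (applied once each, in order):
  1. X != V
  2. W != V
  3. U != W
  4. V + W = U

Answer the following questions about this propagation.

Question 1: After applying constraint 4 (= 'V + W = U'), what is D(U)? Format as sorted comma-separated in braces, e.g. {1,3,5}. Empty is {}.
Answer: {8}

Derivation:
Constraint 1 (X != V) on D(X)={5,6,7} D(V)={3,5,6,7}: no change
Constraint 2 (W != V) on D(W)={3,4,5,6,7,8} D(V)={3,5,6,7}: no change
Constraint 3 (U != W) on D(U)={3,4,8} D(W)={3,4,5,6,7,8}: no change
Constraint 4 (V + W = U) on D(V)={3,5,6,7} D(W)={3,4,5,6,7,8} D(U)={3,4,8}: V {3,5,6,7}->{3,5}; W {3,4,5,6,7,8}->{3,5}; U {3,4,8}->{8}
So after constraint 4: D(U) = {8}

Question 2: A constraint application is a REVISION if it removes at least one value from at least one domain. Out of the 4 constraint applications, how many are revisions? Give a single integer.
Answer: 1

Derivation:
Constraint 1 (X != V) on D(X)={5,6,7} D(V)={3,5,6,7}: no change => not a revision
Constraint 2 (W != V) on D(W)={3,4,5,6,7,8} D(V)={3,5,6,7}: no change => not a revision
Constraint 3 (U != W) on D(U)={3,4,8} D(W)={3,4,5,6,7,8}: no change => not a revision
Constraint 4 (V + W = U) on D(V)={3,5,6,7} D(W)={3,4,5,6,7,8} D(U)={3,4,8}: V {3,5,6,7}->{3,5}; W {3,4,5,6,7,8}->{3,5}; U {3,4,8}->{8} => REVISION
Total revisions = 1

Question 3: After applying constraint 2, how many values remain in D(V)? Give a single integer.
Constraint 1 (X != V) on D(X)={5,6,7} D(V)={3,5,6,7}: no change
Constraint 2 (W != V) on D(W)={3,4,5,6,7,8} D(V)={3,5,6,7}: no change
So after constraint 2: D(V)={3,5,6,7}, size = 4

Answer: 4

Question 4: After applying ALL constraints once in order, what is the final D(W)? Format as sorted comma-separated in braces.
Constraint 1 (X != V) on D(X)={5,6,7} D(V)={3,5,6,7}: no change
Constraint 2 (W != V) on D(W)={3,4,5,6,7,8} D(V)={3,5,6,7}: no change
Constraint 3 (U != W) on D(U)={3,4,8} D(W)={3,4,5,6,7,8}: no change
Constraint 4 (V + W = U) on D(V)={3,5,6,7} D(W)={3,4,5,6,7,8} D(U)={3,4,8}: V {3,5,6,7}->{3,5}; W {3,4,5,6,7,8}->{3,5}; U {3,4,8}->{8}
So after all 4 constraints: D(W) = {3,5}

Answer: {3,5}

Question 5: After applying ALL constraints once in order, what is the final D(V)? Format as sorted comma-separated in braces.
Constraint 1 (X != V) on D(X)={5,6,7} D(V)={3,5,6,7}: no change
Constraint 2 (W != V) on D(W)={3,4,5,6,7,8} D(V)={3,5,6,7}: no change
Constraint 3 (U != W) on D(U)={3,4,8} D(W)={3,4,5,6,7,8}: no change
Constraint 4 (V + W = U) on D(V)={3,5,6,7} D(W)={3,4,5,6,7,8} D(U)={3,4,8}: V {3,5,6,7}->{3,5}; W {3,4,5,6,7,8}->{3,5}; U {3,4,8}->{8}
So after all 4 constraints: D(V) = {3,5}

Answer: {3,5}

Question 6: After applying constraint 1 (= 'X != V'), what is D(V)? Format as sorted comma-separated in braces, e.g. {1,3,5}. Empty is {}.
Constraint 1 (X != V) on D(X)={5,6,7} D(V)={3,5,6,7}: no change
So after constraint 1: D(V) = {3,5,6,7}

Answer: {3,5,6,7}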